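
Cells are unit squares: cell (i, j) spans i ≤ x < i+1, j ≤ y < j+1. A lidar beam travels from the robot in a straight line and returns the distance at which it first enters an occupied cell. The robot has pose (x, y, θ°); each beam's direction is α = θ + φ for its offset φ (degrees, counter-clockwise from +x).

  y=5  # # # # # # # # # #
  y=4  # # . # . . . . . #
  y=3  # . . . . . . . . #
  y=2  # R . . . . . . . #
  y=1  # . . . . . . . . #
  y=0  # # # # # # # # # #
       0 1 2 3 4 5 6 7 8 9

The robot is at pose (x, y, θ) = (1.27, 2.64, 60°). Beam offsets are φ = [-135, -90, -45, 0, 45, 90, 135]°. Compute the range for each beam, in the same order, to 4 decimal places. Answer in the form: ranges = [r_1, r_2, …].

beam 1: φ=-135°, α=285°
  cosα=0.2588 sinα=-0.9659 | (1,2) | tMaxX 2.8205 tMaxY 0.6626 | tΔX 3.8637 tΔY 1.0353
    t=0.6626 [y] (1,1)
    t=1.6979 [y] (1,0) — stop
  → r_1 = 1.6979
beam 2: φ=-90°, α=330°
  cosα=0.8660 sinα=-0.5000 | (1,2) | tMaxX 0.8429 tMaxY 1.2800 | tΔX 1.1547 tΔY 2.0000
    t=0.8429 [x] (2,2)
    t=1.2800 [y] (2,1)
    t=1.9976 [x] (3,1)
    t=3.1523 [x] (4,1)
    t=3.2800 [y] (4,0) — stop
  → r_2 = 3.2800
beam 3: φ=-45°, α=15°
  cosα=0.9659 sinα=0.2588 | (1,2) | tMaxX 0.7558 tMaxY 1.3909 | tΔX 1.0353 tΔY 3.8637
    t=0.7558 [x] (2,2)
    t=1.3909 [y] (2,3)
    t=1.7910 [x] (3,3)
    t=2.8263 [x] (4,3)
    t=3.8616 [x] (5,3)
    t=4.8969 [x] (6,3)
    t=5.2546 [y] (6,4)
    t=5.9321 [x] (7,4)
    t=6.9674 [x] (8,4)
    t=8.0027 [x] (9,4) — stop
  → r_3 = 8.0027
beam 4: φ=0°, α=60°
  cosα=0.5000 sinα=0.8660 | (1,2) | tMaxX 1.4600 tMaxY 0.4157 | tΔX 2.0000 tΔY 1.1547
    t=0.4157 [y] (1,3)
    t=1.4600 [x] (2,3)
    t=1.5704 [y] (2,4)
    t=2.7251 [y] (2,5) — stop
  → r_4 = 2.7251
beam 5: φ=45°, α=105°
  cosα=-0.2588 sinα=0.9659 | (1,2) | tMaxX 1.0432 tMaxY 0.3727 | tΔX 3.8637 tΔY 1.0353
    t=0.3727 [y] (1,3)
    t=1.0432 [x] (0,3) — stop
  → r_5 = 1.0432
beam 6: φ=90°, α=150°
  cosα=-0.8660 sinα=0.5000 | (1,2) | tMaxX 0.3118 tMaxY 0.7200 | tΔX 1.1547 tΔY 2.0000
    t=0.3118 [x] (0,2) — stop
  → r_6 = 0.3118
beam 7: φ=135°, α=195°
  cosα=-0.9659 sinα=-0.2588 | (1,2) | tMaxX 0.2795 tMaxY 2.4728 | tΔX 1.0353 tΔY 3.8637
    t=0.2795 [x] (0,2) — stop
  → r_7 = 0.2795

ranges = [1.6979, 3.2800, 8.0027, 2.7251, 1.0432, 0.3118, 0.2795]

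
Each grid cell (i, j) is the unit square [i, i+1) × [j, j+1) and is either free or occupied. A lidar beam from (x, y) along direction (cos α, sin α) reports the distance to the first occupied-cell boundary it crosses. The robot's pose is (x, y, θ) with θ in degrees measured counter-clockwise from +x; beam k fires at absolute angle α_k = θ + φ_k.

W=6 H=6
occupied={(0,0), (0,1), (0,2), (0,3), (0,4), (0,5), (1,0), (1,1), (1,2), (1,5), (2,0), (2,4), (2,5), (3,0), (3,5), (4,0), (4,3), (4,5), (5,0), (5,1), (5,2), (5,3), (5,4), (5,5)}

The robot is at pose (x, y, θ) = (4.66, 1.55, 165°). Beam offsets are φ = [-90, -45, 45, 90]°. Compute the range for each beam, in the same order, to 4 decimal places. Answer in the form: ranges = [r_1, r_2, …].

beam 1: φ=-90°, α=75°
  dir = (cos 75°, sin 75°) = (0.2588, 0.9659); from cell (4,1)
  next x-line at t=1.3137, next y-line at t=0.4659; Δt_x=3.8637, Δt_y=1.0353
    y: enter (4,2) at t=0.4659
    x: enter (5,2) at t=1.3137 ← occupied
  → r_1 = 1.3137
beam 2: φ=-45°, α=120°
  dir = (cos 120°, sin 120°) = (-0.5000, 0.8660); from cell (4,1)
  next x-line at t=1.3200, next y-line at t=0.5196; Δt_x=2.0000, Δt_y=1.1547
    y: enter (4,2) at t=0.5196
    x: enter (3,2) at t=1.3200
    y: enter (3,3) at t=1.6743
    y: enter (3,4) at t=2.8290
    x: enter (2,4) at t=3.3200 ← occupied
  → r_2 = 3.3200
beam 3: φ=45°, α=210°
  dir = (cos 210°, sin 210°) = (-0.8660, -0.5000); from cell (4,1)
  next x-line at t=0.7621, next y-line at t=1.1000; Δt_x=1.1547, Δt_y=2.0000
    x: enter (3,1) at t=0.7621
    y: enter (3,0) at t=1.1000 ← occupied
  → r_3 = 1.1000
beam 4: φ=90°, α=255°
  dir = (cos 255°, sin 255°) = (-0.2588, -0.9659); from cell (4,1)
  next x-line at t=2.5500, next y-line at t=0.5694; Δt_x=3.8637, Δt_y=1.0353
    y: enter (4,0) at t=0.5694 ← occupied
  → r_4 = 0.5694

ranges = [1.3137, 3.3200, 1.1000, 0.5694]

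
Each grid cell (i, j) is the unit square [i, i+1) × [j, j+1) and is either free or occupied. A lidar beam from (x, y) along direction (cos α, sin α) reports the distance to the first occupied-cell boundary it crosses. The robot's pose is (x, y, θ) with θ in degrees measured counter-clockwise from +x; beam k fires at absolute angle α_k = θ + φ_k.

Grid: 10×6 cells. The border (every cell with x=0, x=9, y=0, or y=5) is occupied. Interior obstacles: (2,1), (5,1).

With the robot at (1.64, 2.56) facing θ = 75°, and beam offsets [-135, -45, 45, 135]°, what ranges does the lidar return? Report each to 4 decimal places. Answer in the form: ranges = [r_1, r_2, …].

ranges = [0.7200, 4.8800, 1.2800, 0.7390]

beam 1: φ=-135°, α=300°
  d=(0.5000,-0.8660)  start (1,2)  tX=0.7200 tY=0.6466  stride 1/|dx|=2.0000 1/|dy|=1.1547
    cross y-line → (1,1), t=0.6466
    cross x-line → (2,1), t=0.7200 (wall)
  → r_1 = 0.7200
beam 2: φ=-45°, α=30°
  d=(0.8660,0.5000)  start (1,2)  tX=0.4157 tY=0.8800  stride 1/|dx|=1.1547 1/|dy|=2.0000
    cross x-line → (2,2), t=0.4157
    cross y-line → (2,3), t=0.8800
    cross x-line → (3,3), t=1.5704
    cross x-line → (4,3), t=2.7251
    cross y-line → (4,4), t=2.8800
    cross x-line → (5,4), t=3.8798
    cross y-line → (5,5), t=4.8800 (wall)
  → r_2 = 4.8800
beam 3: φ=45°, α=120°
  d=(-0.5000,0.8660)  start (1,2)  tX=1.2800 tY=0.5081  stride 1/|dx|=2.0000 1/|dy|=1.1547
    cross y-line → (1,3), t=0.5081
    cross x-line → (0,3), t=1.2800 (wall)
  → r_3 = 1.2800
beam 4: φ=135°, α=210°
  d=(-0.8660,-0.5000)  start (1,2)  tX=0.7390 tY=1.1200  stride 1/|dx|=1.1547 1/|dy|=2.0000
    cross x-line → (0,2), t=0.7390 (wall)
  → r_4 = 0.7390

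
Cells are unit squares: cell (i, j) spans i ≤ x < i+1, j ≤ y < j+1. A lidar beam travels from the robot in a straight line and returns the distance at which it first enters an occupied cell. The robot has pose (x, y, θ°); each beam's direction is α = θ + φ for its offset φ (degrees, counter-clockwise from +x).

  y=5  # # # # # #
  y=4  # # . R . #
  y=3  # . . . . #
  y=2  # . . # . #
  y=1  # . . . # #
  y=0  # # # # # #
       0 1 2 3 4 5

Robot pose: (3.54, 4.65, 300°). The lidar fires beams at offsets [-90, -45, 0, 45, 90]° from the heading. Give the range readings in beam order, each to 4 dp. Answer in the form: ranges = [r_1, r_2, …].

ranges = [2.9329, 1.7082, 2.9200, 1.5115, 0.7000]

beam 1: φ=-90°, α=210°
  dir = (cos 210°, sin 210°) = (-0.8660, -0.5000); from cell (3,4)
  next x-line at t=0.6235, next y-line at t=1.3000; Δt_x=1.1547, Δt_y=2.0000
    x: enter (2,4) at t=0.6235
    y: enter (2,3) at t=1.3000
    x: enter (1,3) at t=1.7782
    x: enter (0,3) at t=2.9329 ← occupied
  → r_1 = 2.9329
beam 2: φ=-45°, α=255°
  dir = (cos 255°, sin 255°) = (-0.2588, -0.9659); from cell (3,4)
  next x-line at t=2.0864, next y-line at t=0.6729; Δt_x=3.8637, Δt_y=1.0353
    y: enter (3,3) at t=0.6729
    y: enter (3,2) at t=1.7082 ← occupied
  → r_2 = 1.7082
beam 3: φ=0°, α=300°
  dir = (cos 300°, sin 300°) = (0.5000, -0.8660); from cell (3,4)
  next x-line at t=0.9200, next y-line at t=0.7506; Δt_x=2.0000, Δt_y=1.1547
    y: enter (3,3) at t=0.7506
    x: enter (4,3) at t=0.9200
    y: enter (4,2) at t=1.9053
    x: enter (5,2) at t=2.9200 ← occupied
  → r_3 = 2.9200
beam 4: φ=45°, α=345°
  dir = (cos 345°, sin 345°) = (0.9659, -0.2588); from cell (3,4)
  next x-line at t=0.4762, next y-line at t=2.5114; Δt_x=1.0353, Δt_y=3.8637
    x: enter (4,4) at t=0.4762
    x: enter (5,4) at t=1.5115 ← occupied
  → r_4 = 1.5115
beam 5: φ=90°, α=30°
  dir = (cos 30°, sin 30°) = (0.8660, 0.5000); from cell (3,4)
  next x-line at t=0.5312, next y-line at t=0.7000; Δt_x=1.1547, Δt_y=2.0000
    x: enter (4,4) at t=0.5312
    y: enter (4,5) at t=0.7000 ← occupied
  → r_5 = 0.7000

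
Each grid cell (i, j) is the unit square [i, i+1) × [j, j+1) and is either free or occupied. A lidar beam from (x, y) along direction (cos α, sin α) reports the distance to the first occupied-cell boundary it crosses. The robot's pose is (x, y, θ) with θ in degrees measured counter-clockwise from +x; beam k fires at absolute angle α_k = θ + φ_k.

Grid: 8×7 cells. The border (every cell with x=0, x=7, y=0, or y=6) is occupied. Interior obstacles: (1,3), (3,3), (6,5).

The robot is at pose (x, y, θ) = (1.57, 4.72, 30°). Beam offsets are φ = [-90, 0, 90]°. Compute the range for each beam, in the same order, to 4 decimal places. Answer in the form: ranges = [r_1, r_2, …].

beam 1: φ=-90°, α=300°
  cosα=0.5000 sinα=-0.8660 | (1,4) | tMaxX 0.8600 tMaxY 0.8314 | tΔX 2.0000 tΔY 1.1547
    t=0.8314 [y] (1,3) — stop
  → r_1 = 0.8314
beam 2: φ=0°, α=30°
  cosα=0.8660 sinα=0.5000 | (1,4) | tMaxX 0.4965 tMaxY 0.5600 | tΔX 1.1547 tΔY 2.0000
    t=0.4965 [x] (2,4)
    t=0.5600 [y] (2,5)
    t=1.6512 [x] (3,5)
    t=2.5600 [y] (3,6) — stop
  → r_2 = 2.5600
beam 3: φ=90°, α=120°
  cosα=-0.5000 sinα=0.8660 | (1,4) | tMaxX 1.1400 tMaxY 0.3233 | tΔX 2.0000 tΔY 1.1547
    t=0.3233 [y] (1,5)
    t=1.1400 [x] (0,5) — stop
  → r_3 = 1.1400

ranges = [0.8314, 2.5600, 1.1400]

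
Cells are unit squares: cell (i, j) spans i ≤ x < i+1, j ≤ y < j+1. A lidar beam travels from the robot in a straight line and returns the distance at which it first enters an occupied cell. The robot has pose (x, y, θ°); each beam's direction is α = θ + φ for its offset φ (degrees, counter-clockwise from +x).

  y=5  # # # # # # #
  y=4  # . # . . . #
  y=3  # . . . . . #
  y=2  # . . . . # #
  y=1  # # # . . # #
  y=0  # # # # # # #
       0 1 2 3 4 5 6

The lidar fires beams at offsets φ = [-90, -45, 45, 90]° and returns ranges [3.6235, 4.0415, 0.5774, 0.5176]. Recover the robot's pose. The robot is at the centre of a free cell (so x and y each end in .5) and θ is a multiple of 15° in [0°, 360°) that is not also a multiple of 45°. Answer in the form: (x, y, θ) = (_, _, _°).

(x, y, θ) = (4.5, 1.5, 195°)

The pose lattice has 15·16 = 240 candidates. Test each by forward raycasting.
  (4.5, 4.5, 300°): beam 1 = 4.0415 ≠ 3.6235 ✗
  (1.5, 3.5, 15°): beam 1 = 1.5529 ≠ 3.6235 ✗
  (5.5, 4.5, 195°): beam 1 = 0.5176 ≠ 3.6235 ✗
  (5.5, 4.5, 165°): beam 1 = 0.5176 ≠ 3.6235 ✗
  …
  (4.5, 1.5, 195°): r_1=3.6235, r_2=4.0415, r_3=0.5774, r_4=0.5176 — all match ✓
No second candidate reproduces the full scan.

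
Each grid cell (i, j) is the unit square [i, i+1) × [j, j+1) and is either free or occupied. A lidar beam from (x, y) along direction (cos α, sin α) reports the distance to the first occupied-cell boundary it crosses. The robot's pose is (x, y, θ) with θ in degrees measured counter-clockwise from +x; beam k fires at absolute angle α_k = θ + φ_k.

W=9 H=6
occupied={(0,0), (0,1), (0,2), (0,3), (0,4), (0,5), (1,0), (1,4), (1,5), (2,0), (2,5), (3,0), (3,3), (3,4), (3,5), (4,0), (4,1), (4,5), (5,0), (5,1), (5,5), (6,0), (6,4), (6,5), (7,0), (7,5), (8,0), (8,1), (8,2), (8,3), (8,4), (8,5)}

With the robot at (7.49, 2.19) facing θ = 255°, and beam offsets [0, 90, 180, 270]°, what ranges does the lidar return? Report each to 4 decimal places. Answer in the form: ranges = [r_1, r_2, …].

beam 1: φ=0°, α=255°
  d=(-0.2588,-0.9659)  start (7,2)  tX=1.8932 tY=0.1967  stride 1/|dx|=3.8637 1/|dy|=1.0353
    cross y-line → (7,1), t=0.1967
    cross y-line → (7,0), t=1.2320 (wall)
  → r_1 = 1.2320
beam 2: φ=90°, α=345°
  d=(0.9659,-0.2588)  start (7,2)  tX=0.5280 tY=0.7341  stride 1/|dx|=1.0353 1/|dy|=3.8637
    cross x-line → (8,2), t=0.5280 (wall)
  → r_2 = 0.5280
beam 3: φ=180°, α=75°
  d=(0.2588,0.9659)  start (7,2)  tX=1.9705 tY=0.8386  stride 1/|dx|=3.8637 1/|dy|=1.0353
    cross y-line → (7,3), t=0.8386
    cross y-line → (7,4), t=1.8738
    cross x-line → (8,4), t=1.9705 (wall)
  → r_3 = 1.9705
beam 4: φ=270°, α=165°
  d=(-0.9659,0.2588)  start (7,2)  tX=0.5073 tY=3.1296  stride 1/|dx|=1.0353 1/|dy|=3.8637
    cross x-line → (6,2), t=0.5073
    cross x-line → (5,2), t=1.5426
    cross x-line → (4,2), t=2.5778
    cross y-line → (4,3), t=3.1296
    cross x-line → (3,3), t=3.6131 (wall)
  → r_4 = 3.6131

ranges = [1.2320, 0.5280, 1.9705, 3.6131]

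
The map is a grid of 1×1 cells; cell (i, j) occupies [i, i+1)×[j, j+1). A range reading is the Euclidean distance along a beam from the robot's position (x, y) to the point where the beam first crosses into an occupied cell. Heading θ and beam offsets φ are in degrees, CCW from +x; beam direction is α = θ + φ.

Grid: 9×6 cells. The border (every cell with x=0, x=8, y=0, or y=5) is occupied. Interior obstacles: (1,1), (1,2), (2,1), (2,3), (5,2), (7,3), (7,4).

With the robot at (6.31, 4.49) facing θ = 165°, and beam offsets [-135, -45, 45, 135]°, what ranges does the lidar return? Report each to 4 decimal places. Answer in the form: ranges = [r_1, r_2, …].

ranges = [0.7967, 0.5889, 4.9768, 1.3800]

beam 1: φ=-135°, α=30°
  dir = (cos 30°, sin 30°) = (0.8660, 0.5000); from cell (6,4)
  next x-line at t=0.7967, next y-line at t=1.0200; Δt_x=1.1547, Δt_y=2.0000
    x: enter (7,4) at t=0.7967 ← occupied
  → r_1 = 0.7967
beam 2: φ=-45°, α=120°
  dir = (cos 120°, sin 120°) = (-0.5000, 0.8660); from cell (6,4)
  next x-line at t=0.6200, next y-line at t=0.5889; Δt_x=2.0000, Δt_y=1.1547
    y: enter (6,5) at t=0.5889 ← occupied
  → r_2 = 0.5889
beam 3: φ=45°, α=210°
  dir = (cos 210°, sin 210°) = (-0.8660, -0.5000); from cell (6,4)
  next x-line at t=0.3580, next y-line at t=0.9800; Δt_x=1.1547, Δt_y=2.0000
    x: enter (5,4) at t=0.3580
    y: enter (5,3) at t=0.9800
    x: enter (4,3) at t=1.5127
    x: enter (3,3) at t=2.6674
    y: enter (3,2) at t=2.9800
    x: enter (2,2) at t=3.8221
    x: enter (1,2) at t=4.9768 ← occupied
  → r_3 = 4.9768
beam 4: φ=135°, α=300°
  dir = (cos 300°, sin 300°) = (0.5000, -0.8660); from cell (6,4)
  next x-line at t=1.3800, next y-line at t=0.5658; Δt_x=2.0000, Δt_y=1.1547
    y: enter (6,3) at t=0.5658
    x: enter (7,3) at t=1.3800 ← occupied
  → r_4 = 1.3800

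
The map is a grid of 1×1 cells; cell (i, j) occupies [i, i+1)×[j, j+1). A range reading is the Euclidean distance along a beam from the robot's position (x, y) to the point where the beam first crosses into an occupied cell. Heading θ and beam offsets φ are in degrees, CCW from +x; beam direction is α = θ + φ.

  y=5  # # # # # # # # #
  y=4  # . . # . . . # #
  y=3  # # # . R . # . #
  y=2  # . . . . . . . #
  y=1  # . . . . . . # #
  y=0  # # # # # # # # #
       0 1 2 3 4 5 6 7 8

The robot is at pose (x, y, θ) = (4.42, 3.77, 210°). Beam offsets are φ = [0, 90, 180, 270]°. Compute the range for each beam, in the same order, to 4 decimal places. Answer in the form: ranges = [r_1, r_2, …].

beam 1: φ=0°, α=210°
  cosα=-0.8660 sinα=-0.5000 | (4,3) | tMaxX 0.4850 tMaxY 1.5400 | tΔX 1.1547 tΔY 2.0000
    t=0.4850 [x] (3,3)
    t=1.5400 [y] (3,2)
    t=1.6397 [x] (2,2)
    t=2.7944 [x] (1,2)
    t=3.5400 [y] (1,1)
    t=3.9491 [x] (0,1) — stop
  → r_1 = 3.9491
beam 2: φ=90°, α=300°
  cosα=0.5000 sinα=-0.8660 | (4,3) | tMaxX 1.1600 tMaxY 0.8891 | tΔX 2.0000 tΔY 1.1547
    t=0.8891 [y] (4,2)
    t=1.1600 [x] (5,2)
    t=2.0438 [y] (5,1)
    t=3.1600 [x] (6,1)
    t=3.1985 [y] (6,0) — stop
  → r_2 = 3.1985
beam 3: φ=180°, α=30°
  cosα=0.8660 sinα=0.5000 | (4,3) | tMaxX 0.6697 tMaxY 0.4600 | tΔX 1.1547 tΔY 2.0000
    t=0.4600 [y] (4,4)
    t=0.6697 [x] (5,4)
    t=1.8244 [x] (6,4)
    t=2.4600 [y] (6,5) — stop
  → r_3 = 2.4600
beam 4: φ=270°, α=120°
  cosα=-0.5000 sinα=0.8660 | (4,3) | tMaxX 0.8400 tMaxY 0.2656 | tΔX 2.0000 tΔY 1.1547
    t=0.2656 [y] (4,4)
    t=0.8400 [x] (3,4) — stop
  → r_4 = 0.8400

ranges = [3.9491, 3.1985, 2.4600, 0.8400]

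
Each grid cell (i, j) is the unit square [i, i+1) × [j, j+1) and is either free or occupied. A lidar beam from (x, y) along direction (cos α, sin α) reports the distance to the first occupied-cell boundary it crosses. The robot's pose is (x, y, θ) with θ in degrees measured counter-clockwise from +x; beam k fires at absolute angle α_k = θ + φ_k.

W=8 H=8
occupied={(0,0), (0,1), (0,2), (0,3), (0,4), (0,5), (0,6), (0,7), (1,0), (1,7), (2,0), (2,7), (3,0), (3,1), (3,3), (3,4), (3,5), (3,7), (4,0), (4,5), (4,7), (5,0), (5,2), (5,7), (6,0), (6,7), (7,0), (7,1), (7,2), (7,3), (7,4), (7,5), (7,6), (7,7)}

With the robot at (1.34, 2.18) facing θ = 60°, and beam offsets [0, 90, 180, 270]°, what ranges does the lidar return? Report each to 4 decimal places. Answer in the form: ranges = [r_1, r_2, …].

ranges = [3.3200, 0.3926, 0.6800, 1.9168]

beam 1: φ=0°, α=60°
  cosα=0.5000 sinα=0.8660 | (1,2) | tMaxX 1.3200 tMaxY 0.9469 | tΔX 2.0000 tΔY 1.1547
    t=0.9469 [y] (1,3)
    t=1.3200 [x] (2,3)
    t=2.1016 [y] (2,4)
    t=3.2563 [y] (2,5)
    t=3.3200 [x] (3,5) — stop
  → r_1 = 3.3200
beam 2: φ=90°, α=150°
  cosα=-0.8660 sinα=0.5000 | (1,2) | tMaxX 0.3926 tMaxY 1.6400 | tΔX 1.1547 tΔY 2.0000
    t=0.3926 [x] (0,2) — stop
  → r_2 = 0.3926
beam 3: φ=180°, α=240°
  cosα=-0.5000 sinα=-0.8660 | (1,2) | tMaxX 0.6800 tMaxY 0.2078 | tΔX 2.0000 tΔY 1.1547
    t=0.2078 [y] (1,1)
    t=0.6800 [x] (0,1) — stop
  → r_3 = 0.6800
beam 4: φ=270°, α=330°
  cosα=0.8660 sinα=-0.5000 | (1,2) | tMaxX 0.7621 tMaxY 0.3600 | tΔX 1.1547 tΔY 2.0000
    t=0.3600 [y] (1,1)
    t=0.7621 [x] (2,1)
    t=1.9168 [x] (3,1) — stop
  → r_4 = 1.9168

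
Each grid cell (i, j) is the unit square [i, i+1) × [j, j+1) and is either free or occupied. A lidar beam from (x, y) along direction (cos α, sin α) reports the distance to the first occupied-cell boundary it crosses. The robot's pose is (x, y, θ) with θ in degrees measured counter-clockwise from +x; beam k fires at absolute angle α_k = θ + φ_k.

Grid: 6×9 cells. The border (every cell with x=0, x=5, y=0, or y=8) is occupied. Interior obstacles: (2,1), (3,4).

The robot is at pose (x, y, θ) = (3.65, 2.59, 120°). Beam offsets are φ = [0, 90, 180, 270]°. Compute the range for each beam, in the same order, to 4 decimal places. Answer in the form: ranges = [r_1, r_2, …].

beam 1: φ=0°, α=120°
  cosα=-0.5000 sinα=0.8660 | (3,2) | tMaxX 1.3000 tMaxY 0.4734 | tΔX 2.0000 tΔY 1.1547
    t=0.4734 [y] (3,3)
    t=1.3000 [x] (2,3)
    t=1.6281 [y] (2,4)
    t=2.7828 [y] (2,5)
    t=3.3000 [x] (1,5)
    t=3.9375 [y] (1,6)
    t=5.0922 [y] (1,7)
    t=5.3000 [x] (0,7) — stop
  → r_1 = 5.3000
beam 2: φ=90°, α=210°
  cosα=-0.8660 sinα=-0.5000 | (3,2) | tMaxX 0.7506 tMaxY 1.1800 | tΔX 1.1547 tΔY 2.0000
    t=0.7506 [x] (2,2)
    t=1.1800 [y] (2,1) — stop
  → r_2 = 1.1800
beam 3: φ=180°, α=300°
  cosα=0.5000 sinα=-0.8660 | (3,2) | tMaxX 0.7000 tMaxY 0.6813 | tΔX 2.0000 tΔY 1.1547
    t=0.6813 [y] (3,1)
    t=0.7000 [x] (4,1)
    t=1.8360 [y] (4,0) — stop
  → r_3 = 1.8360
beam 4: φ=270°, α=30°
  cosα=0.8660 sinα=0.5000 | (3,2) | tMaxX 0.4041 tMaxY 0.8200 | tΔX 1.1547 tΔY 2.0000
    t=0.4041 [x] (4,2)
    t=0.8200 [y] (4,3)
    t=1.5588 [x] (5,3) — stop
  → r_4 = 1.5588

ranges = [5.3000, 1.1800, 1.8360, 1.5588]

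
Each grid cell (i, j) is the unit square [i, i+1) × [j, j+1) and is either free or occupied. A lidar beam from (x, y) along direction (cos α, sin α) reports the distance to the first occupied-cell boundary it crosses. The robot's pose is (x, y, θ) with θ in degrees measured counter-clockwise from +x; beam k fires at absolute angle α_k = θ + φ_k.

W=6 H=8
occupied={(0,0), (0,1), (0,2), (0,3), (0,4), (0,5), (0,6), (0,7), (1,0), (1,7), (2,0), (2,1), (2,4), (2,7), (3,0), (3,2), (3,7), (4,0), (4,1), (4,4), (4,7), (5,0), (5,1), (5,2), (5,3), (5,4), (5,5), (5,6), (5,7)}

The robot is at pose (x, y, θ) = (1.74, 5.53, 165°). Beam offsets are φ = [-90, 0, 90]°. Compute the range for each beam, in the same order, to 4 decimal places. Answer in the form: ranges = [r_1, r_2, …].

beam 1: φ=-90°, α=75°
  direction (0.2588, 0.9659); cell (1,5); t to first gridline: x 1.0046, y 0.4866 (then +3.8637 / +1.0353)
    (1,6) via y @ 0.4866
    (2,6) via x @ 1.0046
    (2,7) via y @ 1.5219  # hit
  → r_1 = 1.5219
beam 2: φ=0°, α=165°
  direction (-0.9659, 0.2588); cell (1,5); t to first gridline: x 0.7661, y 1.8159 (then +1.0353 / +3.8637)
    (0,5) via x @ 0.7661  # hit
  → r_2 = 0.7661
beam 3: φ=90°, α=255°
  direction (-0.2588, -0.9659); cell (1,5); t to first gridline: x 2.8591, y 0.5487 (then +3.8637 / +1.0353)
    (1,4) via y @ 0.5487
    (1,3) via y @ 1.5840
    (1,2) via y @ 2.6192
    (0,2) via x @ 2.8591  # hit
  → r_3 = 2.8591

ranges = [1.5219, 0.7661, 2.8591]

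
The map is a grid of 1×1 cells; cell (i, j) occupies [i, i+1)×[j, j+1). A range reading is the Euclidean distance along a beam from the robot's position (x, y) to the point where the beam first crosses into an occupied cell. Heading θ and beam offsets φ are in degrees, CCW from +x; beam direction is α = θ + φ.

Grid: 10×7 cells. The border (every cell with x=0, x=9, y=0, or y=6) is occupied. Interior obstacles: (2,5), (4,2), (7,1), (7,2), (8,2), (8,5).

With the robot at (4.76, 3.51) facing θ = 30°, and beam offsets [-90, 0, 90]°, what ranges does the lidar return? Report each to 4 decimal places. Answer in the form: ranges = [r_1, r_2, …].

beam 1: φ=-90°, α=300°
  dir = (cos 300°, sin 300°) = (0.5000, -0.8660); from cell (4,3)
  next x-line at t=0.4800, next y-line at t=0.5889; Δt_x=2.0000, Δt_y=1.1547
    x: enter (5,3) at t=0.4800
    y: enter (5,2) at t=0.5889
    y: enter (5,1) at t=1.7436
    x: enter (6,1) at t=2.4800
    y: enter (6,0) at t=2.8983 ← occupied
  → r_1 = 2.8983
beam 2: φ=0°, α=30°
  dir = (cos 30°, sin 30°) = (0.8660, 0.5000); from cell (4,3)
  next x-line at t=0.2771, next y-line at t=0.9800; Δt_x=1.1547, Δt_y=2.0000
    x: enter (5,3) at t=0.2771
    y: enter (5,4) at t=0.9800
    x: enter (6,4) at t=1.4318
    x: enter (7,4) at t=2.5865
    y: enter (7,5) at t=2.9800
    x: enter (8,5) at t=3.7412 ← occupied
  → r_2 = 3.7412
beam 3: φ=90°, α=120°
  dir = (cos 120°, sin 120°) = (-0.5000, 0.8660); from cell (4,3)
  next x-line at t=1.5200, next y-line at t=0.5658; Δt_x=2.0000, Δt_y=1.1547
    y: enter (4,4) at t=0.5658
    x: enter (3,4) at t=1.5200
    y: enter (3,5) at t=1.7205
    y: enter (3,6) at t=2.8752 ← occupied
  → r_3 = 2.8752

ranges = [2.8983, 3.7412, 2.8752]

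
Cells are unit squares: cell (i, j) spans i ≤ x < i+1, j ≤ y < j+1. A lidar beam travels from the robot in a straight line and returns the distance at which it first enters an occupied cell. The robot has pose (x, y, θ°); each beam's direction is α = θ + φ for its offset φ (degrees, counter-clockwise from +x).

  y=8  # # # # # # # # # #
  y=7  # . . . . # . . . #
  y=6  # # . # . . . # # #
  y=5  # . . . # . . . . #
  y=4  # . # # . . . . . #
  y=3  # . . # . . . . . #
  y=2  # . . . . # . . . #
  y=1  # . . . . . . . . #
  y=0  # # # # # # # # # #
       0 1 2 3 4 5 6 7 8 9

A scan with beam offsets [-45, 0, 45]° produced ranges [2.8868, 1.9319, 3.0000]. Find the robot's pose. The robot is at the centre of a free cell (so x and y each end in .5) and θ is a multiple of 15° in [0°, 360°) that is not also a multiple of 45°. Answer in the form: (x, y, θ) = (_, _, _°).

(x, y, θ) = (2.5, 1.5, 75°)

The pose lattice has 46·16 = 736 candidates. Test each by forward raycasting.
  (5.5, 1.5, 165°): beam 1 = 0.5774 ≠ 2.8868 ✗
  (1.5, 7.5, 30°): beam 1 = 1.9319 ≠ 2.8868 ✗
  (8.5, 7.5, 195°): beam 1 = 1.0000 ≠ 2.8868 ✗
  …
  (2.5, 1.5, 75°): r_1=2.8868, r_2=1.9319, r_3=3.0000 — all match ✓
Unique over the lattice → pose = (2.5, 1.5, 75°).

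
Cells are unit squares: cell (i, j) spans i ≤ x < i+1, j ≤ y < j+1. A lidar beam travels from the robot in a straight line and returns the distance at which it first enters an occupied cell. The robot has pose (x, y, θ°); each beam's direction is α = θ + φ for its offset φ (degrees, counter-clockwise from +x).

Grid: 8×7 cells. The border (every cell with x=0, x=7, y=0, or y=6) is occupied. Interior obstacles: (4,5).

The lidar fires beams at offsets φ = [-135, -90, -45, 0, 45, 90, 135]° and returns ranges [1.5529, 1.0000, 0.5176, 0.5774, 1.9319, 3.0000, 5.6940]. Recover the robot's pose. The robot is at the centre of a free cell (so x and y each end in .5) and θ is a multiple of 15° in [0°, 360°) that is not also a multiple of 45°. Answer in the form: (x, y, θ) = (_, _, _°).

(x, y, θ) = (6.5, 2.5, 30°)

Candidates: 29 free-cell centres × 16 headings = 464 poses. Raycast each; keep the one whose scan matches to 4 dp.
  (1.5, 5.5, 165°): beam 1 = 1.0000 ≠ 1.5529 ✗
  (2.5, 5.5, 165°): beam 1 = 1.0000 ≠ 1.5529 ✗
  (6.5, 5.5, 75°): beam 1 = 1.0000 ≠ 1.5529 ✗
  …
  (6.5, 2.5, 30°): r_1=1.5529, r_2=1.0000, r_3=0.5176, r_4=0.5774, r_5=1.9319, r_6=3.0000, r_7=5.6940 — all match ✓
Unique over the lattice → pose = (6.5, 2.5, 30°).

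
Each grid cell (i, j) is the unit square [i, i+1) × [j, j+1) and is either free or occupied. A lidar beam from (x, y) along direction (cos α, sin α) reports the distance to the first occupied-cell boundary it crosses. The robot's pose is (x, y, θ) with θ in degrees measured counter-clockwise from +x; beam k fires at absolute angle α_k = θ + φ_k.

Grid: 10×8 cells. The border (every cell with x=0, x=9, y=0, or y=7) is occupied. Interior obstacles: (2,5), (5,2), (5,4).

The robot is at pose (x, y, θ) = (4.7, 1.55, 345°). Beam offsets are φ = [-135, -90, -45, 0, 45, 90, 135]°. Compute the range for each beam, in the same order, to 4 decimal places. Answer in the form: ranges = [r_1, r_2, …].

beam 1: φ=-135°, α=210°
  dir = (cos 210°, sin 210°) = (-0.8660, -0.5000); from cell (4,1)
  next x-line at t=0.8083, next y-line at t=1.1000; Δt_x=1.1547, Δt_y=2.0000
    x: enter (3,1) at t=0.8083
    y: enter (3,0) at t=1.1000 ← occupied
  → r_1 = 1.1000
beam 2: φ=-90°, α=255°
  dir = (cos 255°, sin 255°) = (-0.2588, -0.9659); from cell (4,1)
  next x-line at t=2.7046, next y-line at t=0.5694; Δt_x=3.8637, Δt_y=1.0353
    y: enter (4,0) at t=0.5694 ← occupied
  → r_2 = 0.5694
beam 3: φ=-45°, α=300°
  dir = (cos 300°, sin 300°) = (0.5000, -0.8660); from cell (4,1)
  next x-line at t=0.6000, next y-line at t=0.6351; Δt_x=2.0000, Δt_y=1.1547
    x: enter (5,1) at t=0.6000
    y: enter (5,0) at t=0.6351 ← occupied
  → r_3 = 0.6351
beam 4: φ=0°, α=345°
  dir = (cos 345°, sin 345°) = (0.9659, -0.2588); from cell (4,1)
  next x-line at t=0.3106, next y-line at t=2.1250; Δt_x=1.0353, Δt_y=3.8637
    x: enter (5,1) at t=0.3106
    x: enter (6,1) at t=1.3459
    y: enter (6,0) at t=2.1250 ← occupied
  → r_4 = 2.1250
beam 5: φ=45°, α=30°
  dir = (cos 30°, sin 30°) = (0.8660, 0.5000); from cell (4,1)
  next x-line at t=0.3464, next y-line at t=0.9000; Δt_x=1.1547, Δt_y=2.0000
    x: enter (5,1) at t=0.3464
    y: enter (5,2) at t=0.9000 ← occupied
  → r_5 = 0.9000
beam 6: φ=90°, α=75°
  dir = (cos 75°, sin 75°) = (0.2588, 0.9659); from cell (4,1)
  next x-line at t=1.1591, next y-line at t=0.4659; Δt_x=3.8637, Δt_y=1.0353
    y: enter (4,2) at t=0.4659
    x: enter (5,2) at t=1.1591 ← occupied
  → r_6 = 1.1591
beam 7: φ=135°, α=120°
  dir = (cos 120°, sin 120°) = (-0.5000, 0.8660); from cell (4,1)
  next x-line at t=1.4000, next y-line at t=0.5196; Δt_x=2.0000, Δt_y=1.1547
    y: enter (4,2) at t=0.5196
    x: enter (3,2) at t=1.4000
    y: enter (3,3) at t=1.6743
    y: enter (3,4) at t=2.8290
    x: enter (2,4) at t=3.4000
    y: enter (2,5) at t=3.9837 ← occupied
  → r_7 = 3.9837

ranges = [1.1000, 0.5694, 0.6351, 2.1250, 0.9000, 1.1591, 3.9837]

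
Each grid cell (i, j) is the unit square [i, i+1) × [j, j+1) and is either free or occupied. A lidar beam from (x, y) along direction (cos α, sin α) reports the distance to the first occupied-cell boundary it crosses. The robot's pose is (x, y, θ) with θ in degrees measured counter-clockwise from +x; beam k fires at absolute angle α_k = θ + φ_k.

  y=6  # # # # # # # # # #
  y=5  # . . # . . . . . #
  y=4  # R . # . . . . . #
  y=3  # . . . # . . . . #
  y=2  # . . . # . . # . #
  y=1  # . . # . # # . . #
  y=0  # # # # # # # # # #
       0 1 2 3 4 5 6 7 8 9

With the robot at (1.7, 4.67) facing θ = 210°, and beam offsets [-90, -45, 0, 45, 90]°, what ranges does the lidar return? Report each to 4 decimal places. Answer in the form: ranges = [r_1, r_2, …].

ranges = [1.4000, 0.7247, 0.8083, 2.7046, 3.0831]

beam 1: φ=-90°, α=120°
  cosα=-0.5000 sinα=0.8660 | (1,4) | tMaxX 1.4000 tMaxY 0.3811 | tΔX 2.0000 tΔY 1.1547
    t=0.3811 [y] (1,5)
    t=1.4000 [x] (0,5) — stop
  → r_1 = 1.4000
beam 2: φ=-45°, α=165°
  cosα=-0.9659 sinα=0.2588 | (1,4) | tMaxX 0.7247 tMaxY 1.2750 | tΔX 1.0353 tΔY 3.8637
    t=0.7247 [x] (0,4) — stop
  → r_2 = 0.7247
beam 3: φ=0°, α=210°
  cosα=-0.8660 sinα=-0.5000 | (1,4) | tMaxX 0.8083 tMaxY 1.3400 | tΔX 1.1547 tΔY 2.0000
    t=0.8083 [x] (0,4) — stop
  → r_3 = 0.8083
beam 4: φ=45°, α=255°
  cosα=-0.2588 sinα=-0.9659 | (1,4) | tMaxX 2.7046 tMaxY 0.6936 | tΔX 3.8637 tΔY 1.0353
    t=0.6936 [y] (1,3)
    t=1.7289 [y] (1,2)
    t=2.7046 [x] (0,2) — stop
  → r_4 = 2.7046
beam 5: φ=90°, α=300°
  cosα=0.5000 sinα=-0.8660 | (1,4) | tMaxX 0.6000 tMaxY 0.7736 | tΔX 2.0000 tΔY 1.1547
    t=0.6000 [x] (2,4)
    t=0.7736 [y] (2,3)
    t=1.9283 [y] (2,2)
    t=2.6000 [x] (3,2)
    t=3.0831 [y] (3,1) — stop
  → r_5 = 3.0831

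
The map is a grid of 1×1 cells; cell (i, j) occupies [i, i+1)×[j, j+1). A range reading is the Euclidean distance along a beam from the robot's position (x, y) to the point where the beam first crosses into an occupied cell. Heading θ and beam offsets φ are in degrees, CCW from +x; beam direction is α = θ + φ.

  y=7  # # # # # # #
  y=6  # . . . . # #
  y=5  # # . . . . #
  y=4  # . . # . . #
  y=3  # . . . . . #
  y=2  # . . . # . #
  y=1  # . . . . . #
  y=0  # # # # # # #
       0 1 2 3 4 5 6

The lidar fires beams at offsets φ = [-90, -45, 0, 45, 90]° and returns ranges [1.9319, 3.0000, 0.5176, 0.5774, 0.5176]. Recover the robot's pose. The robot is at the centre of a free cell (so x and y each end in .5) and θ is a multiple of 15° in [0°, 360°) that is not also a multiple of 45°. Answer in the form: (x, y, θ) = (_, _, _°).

Candidates: 26 free-cell centres × 16 headings = 416 poses. Raycast each; keep the one whose scan matches to 4 dp.
  (1.5, 3.5, 15°): beam 1 = 2.5882 ≠ 1.9319 ✗
  (3.5, 5.5, 285°): beam 1 = 1.5529 ≠ 1.9319 ✗
  (4.5, 4.5, 165°): beam 2 = 2.8868 ≠ 3.0000 ✗
  (5.5, 1.5, 75°): beam 1 = 0.5176 ≠ 1.9319 ✗
  (2.5, 2.5, 255°): beam 1 = 1.5529 ≠ 1.9319 ✗
  …
  (4.5, 6.5, 345°): r_1=1.9319, r_2=3.0000, r_3=0.5176, r_4=0.5774, r_5=0.5176 — all match ✓
Only this pose fits every beam.

(x, y, θ) = (4.5, 6.5, 345°)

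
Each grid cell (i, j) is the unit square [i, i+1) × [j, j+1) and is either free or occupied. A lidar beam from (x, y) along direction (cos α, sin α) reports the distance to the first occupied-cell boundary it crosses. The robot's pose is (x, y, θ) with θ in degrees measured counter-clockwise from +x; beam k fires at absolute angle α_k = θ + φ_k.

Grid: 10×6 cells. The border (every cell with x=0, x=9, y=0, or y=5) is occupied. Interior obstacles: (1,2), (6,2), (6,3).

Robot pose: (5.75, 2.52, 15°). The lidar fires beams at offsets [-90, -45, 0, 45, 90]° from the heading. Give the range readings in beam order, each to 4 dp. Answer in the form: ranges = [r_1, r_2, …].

ranges = [1.5736, 0.2887, 0.2588, 0.5000, 2.5675]

beam 1: φ=-90°, α=285°
  direction (0.2588, -0.9659); cell (5,2); t to first gridline: x 0.9659, y 0.5383 (then +3.8637 / +1.0353)
    (5,1) via y @ 0.5383
    (6,1) via x @ 0.9659
    (6,0) via y @ 1.5736  # hit
  → r_1 = 1.5736
beam 2: φ=-45°, α=330°
  direction (0.8660, -0.5000); cell (5,2); t to first gridline: x 0.2887, y 1.0400 (then +1.1547 / +2.0000)
    (6,2) via x @ 0.2887  # hit
  → r_2 = 0.2887
beam 3: φ=0°, α=15°
  direction (0.9659, 0.2588); cell (5,2); t to first gridline: x 0.2588, y 1.8546 (then +1.0353 / +3.8637)
    (6,2) via x @ 0.2588  # hit
  → r_3 = 0.2588
beam 4: φ=45°, α=60°
  direction (0.5000, 0.8660); cell (5,2); t to first gridline: x 0.5000, y 0.5543 (then +2.0000 / +1.1547)
    (6,2) via x @ 0.5000  # hit
  → r_4 = 0.5000
beam 5: φ=90°, α=105°
  direction (-0.2588, 0.9659); cell (5,2); t to first gridline: x 2.8978, y 0.4969 (then +3.8637 / +1.0353)
    (5,3) via y @ 0.4969
    (5,4) via y @ 1.5322
    (5,5) via y @ 2.5675  # hit
  → r_5 = 2.5675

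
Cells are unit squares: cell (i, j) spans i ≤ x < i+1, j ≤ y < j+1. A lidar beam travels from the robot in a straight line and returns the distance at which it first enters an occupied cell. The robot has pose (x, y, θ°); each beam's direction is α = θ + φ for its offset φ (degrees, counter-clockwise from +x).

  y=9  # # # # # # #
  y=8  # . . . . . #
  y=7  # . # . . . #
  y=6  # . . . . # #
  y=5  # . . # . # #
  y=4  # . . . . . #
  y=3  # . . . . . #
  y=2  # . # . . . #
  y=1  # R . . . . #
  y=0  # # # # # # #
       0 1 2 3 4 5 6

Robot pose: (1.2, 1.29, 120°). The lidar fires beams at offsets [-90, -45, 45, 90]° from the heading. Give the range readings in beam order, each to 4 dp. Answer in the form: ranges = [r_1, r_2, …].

beam 1: φ=-90°, α=30°
  cosα=0.8660 sinα=0.5000 | (1,1) | tMaxX 0.9238 tMaxY 1.4200 | tΔX 1.1547 tΔY 2.0000
    t=0.9238 [x] (2,1)
    t=1.4200 [y] (2,2) — stop
  → r_1 = 1.4200
beam 2: φ=-45°, α=75°
  cosα=0.2588 sinα=0.9659 | (1,1) | tMaxX 3.0910 tMaxY 0.7350 | tΔX 3.8637 tΔY 1.0353
    t=0.7350 [y] (1,2)
    t=1.7703 [y] (1,3)
    t=2.8056 [y] (1,4)
    t=3.0910 [x] (2,4)
    t=3.8409 [y] (2,5)
    t=4.8762 [y] (2,6)
    t=5.9114 [y] (2,7) — stop
  → r_2 = 5.9114
beam 3: φ=45°, α=165°
  cosα=-0.9659 sinα=0.2588 | (1,1) | tMaxX 0.2071 tMaxY 2.7432 | tΔX 1.0353 tΔY 3.8637
    t=0.2071 [x] (0,1) — stop
  → r_3 = 0.2071
beam 4: φ=90°, α=210°
  cosα=-0.8660 sinα=-0.5000 | (1,1) | tMaxX 0.2309 tMaxY 0.5800 | tΔX 1.1547 tΔY 2.0000
    t=0.2309 [x] (0,1) — stop
  → r_4 = 0.2309

ranges = [1.4200, 5.9114, 0.2071, 0.2309]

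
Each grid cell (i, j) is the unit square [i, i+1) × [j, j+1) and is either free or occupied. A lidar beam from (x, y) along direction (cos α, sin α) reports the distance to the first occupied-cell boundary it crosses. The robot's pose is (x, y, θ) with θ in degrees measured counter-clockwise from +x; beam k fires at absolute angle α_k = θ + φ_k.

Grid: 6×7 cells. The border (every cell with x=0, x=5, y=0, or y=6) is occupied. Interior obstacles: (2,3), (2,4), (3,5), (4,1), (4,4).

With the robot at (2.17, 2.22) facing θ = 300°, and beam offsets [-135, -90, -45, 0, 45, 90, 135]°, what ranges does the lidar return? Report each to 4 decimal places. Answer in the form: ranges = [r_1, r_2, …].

ranges = [1.2113, 1.3510, 1.2630, 1.4087, 1.8946, 3.2678, 0.8075]

beam 1: φ=-135°, α=165°
  dir = (cos 165°, sin 165°) = (-0.9659, 0.2588); from cell (2,2)
  next x-line at t=0.1760, next y-line at t=3.0137; Δt_x=1.0353, Δt_y=3.8637
    x: enter (1,2) at t=0.1760
    x: enter (0,2) at t=1.2113 ← occupied
  → r_1 = 1.2113
beam 2: φ=-90°, α=210°
  dir = (cos 210°, sin 210°) = (-0.8660, -0.5000); from cell (2,2)
  next x-line at t=0.1963, next y-line at t=0.4400; Δt_x=1.1547, Δt_y=2.0000
    x: enter (1,2) at t=0.1963
    y: enter (1,1) at t=0.4400
    x: enter (0,1) at t=1.3510 ← occupied
  → r_2 = 1.3510
beam 3: φ=-45°, α=255°
  dir = (cos 255°, sin 255°) = (-0.2588, -0.9659); from cell (2,2)
  next x-line at t=0.6568, next y-line at t=0.2278; Δt_x=3.8637, Δt_y=1.0353
    y: enter (2,1) at t=0.2278
    x: enter (1,1) at t=0.6568
    y: enter (1,0) at t=1.2630 ← occupied
  → r_3 = 1.2630
beam 4: φ=0°, α=300°
  dir = (cos 300°, sin 300°) = (0.5000, -0.8660); from cell (2,2)
  next x-line at t=1.6600, next y-line at t=0.2540; Δt_x=2.0000, Δt_y=1.1547
    y: enter (2,1) at t=0.2540
    y: enter (2,0) at t=1.4087 ← occupied
  → r_4 = 1.4087
beam 5: φ=45°, α=345°
  dir = (cos 345°, sin 345°) = (0.9659, -0.2588); from cell (2,2)
  next x-line at t=0.8593, next y-line at t=0.8500; Δt_x=1.0353, Δt_y=3.8637
    y: enter (2,1) at t=0.8500
    x: enter (3,1) at t=0.8593
    x: enter (4,1) at t=1.8946 ← occupied
  → r_5 = 1.8946
beam 6: φ=90°, α=30°
  dir = (cos 30°, sin 30°) = (0.8660, 0.5000); from cell (2,2)
  next x-line at t=0.9584, next y-line at t=1.5600; Δt_x=1.1547, Δt_y=2.0000
    x: enter (3,2) at t=0.9584
    y: enter (3,3) at t=1.5600
    x: enter (4,3) at t=2.1131
    x: enter (5,3) at t=3.2678 ← occupied
  → r_6 = 3.2678
beam 7: φ=135°, α=75°
  dir = (cos 75°, sin 75°) = (0.2588, 0.9659); from cell (2,2)
  next x-line at t=3.2069, next y-line at t=0.8075; Δt_x=3.8637, Δt_y=1.0353
    y: enter (2,3) at t=0.8075 ← occupied
  → r_7 = 0.8075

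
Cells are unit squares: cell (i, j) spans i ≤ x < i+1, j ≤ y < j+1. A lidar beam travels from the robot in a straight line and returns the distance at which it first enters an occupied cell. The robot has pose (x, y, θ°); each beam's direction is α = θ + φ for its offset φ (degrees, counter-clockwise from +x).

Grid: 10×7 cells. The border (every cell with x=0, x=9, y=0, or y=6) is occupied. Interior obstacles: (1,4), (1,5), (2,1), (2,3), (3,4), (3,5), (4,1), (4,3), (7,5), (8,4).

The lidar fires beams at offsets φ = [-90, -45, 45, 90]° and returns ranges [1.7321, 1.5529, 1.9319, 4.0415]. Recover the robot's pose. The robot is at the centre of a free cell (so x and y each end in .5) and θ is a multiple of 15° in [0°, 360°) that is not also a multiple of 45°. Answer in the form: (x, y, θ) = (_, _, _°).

(x, y, θ) = (7.5, 2.5, 30°)

The pose lattice has 30·16 = 480 candidates. Test each by forward raycasting.
  (6.5, 1.5, 255°): beam 1 = 1.5529 ≠ 1.7321 ✗
  (4.5, 5.5, 210°): beam 1 = 0.5774 ≠ 1.7321 ✗
  (1.5, 3.5, 150°): beam 1 = 0.5774 ≠ 1.7321 ✗
  (4.5, 5.5, 240°): beam 1 = 0.5774 ≠ 1.7321 ✗
  …
  (7.5, 2.5, 30°): r_1=1.7321, r_2=1.5529, r_3=1.9319, r_4=4.0415 — all match ✓
Unique over the lattice → pose = (7.5, 2.5, 30°).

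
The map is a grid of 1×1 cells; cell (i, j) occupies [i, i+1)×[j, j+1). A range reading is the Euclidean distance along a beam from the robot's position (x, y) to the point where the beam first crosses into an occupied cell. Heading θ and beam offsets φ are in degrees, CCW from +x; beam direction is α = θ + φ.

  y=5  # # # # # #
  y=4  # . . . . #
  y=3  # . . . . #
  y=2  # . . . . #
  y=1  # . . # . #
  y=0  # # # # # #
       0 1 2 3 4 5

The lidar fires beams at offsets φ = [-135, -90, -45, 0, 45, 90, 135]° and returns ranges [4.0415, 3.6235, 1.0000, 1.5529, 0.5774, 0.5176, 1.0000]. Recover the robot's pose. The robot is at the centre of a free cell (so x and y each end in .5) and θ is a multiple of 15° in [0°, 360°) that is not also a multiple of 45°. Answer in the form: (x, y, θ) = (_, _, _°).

The pose lattice has 15·16 = 240 candidates. Test each by forward raycasting.
  (2.5, 3.5, 300°): beam 1 = 1.5529 ≠ 4.0415 ✗
  (1.5, 2.5, 150°): beam 1 = 3.6235 ≠ 4.0415 ✗
  (1.5, 1.5, 195°): beam 2 = 1.9319 ≠ 3.6235 ✗
  …
  (4.5, 2.5, 285°): r_1=4.0415, r_2=3.6235, r_3=1.0000, r_4=1.5529, r_5=0.5774, r_6=0.5176, r_7=1.0000 — all match ✓
Unique over the lattice → pose = (4.5, 2.5, 285°).

(x, y, θ) = (4.5, 2.5, 285°)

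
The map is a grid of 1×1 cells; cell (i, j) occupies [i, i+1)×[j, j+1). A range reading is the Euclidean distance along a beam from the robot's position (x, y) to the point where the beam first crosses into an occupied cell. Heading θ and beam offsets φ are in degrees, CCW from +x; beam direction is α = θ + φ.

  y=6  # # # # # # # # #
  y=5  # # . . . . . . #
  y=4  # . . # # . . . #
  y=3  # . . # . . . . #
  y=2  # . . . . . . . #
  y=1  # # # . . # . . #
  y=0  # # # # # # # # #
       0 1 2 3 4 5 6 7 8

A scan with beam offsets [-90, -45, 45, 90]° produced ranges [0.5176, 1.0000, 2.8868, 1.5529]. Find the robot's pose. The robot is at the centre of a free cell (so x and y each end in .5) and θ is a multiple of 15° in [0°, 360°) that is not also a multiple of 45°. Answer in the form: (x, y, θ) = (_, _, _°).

(x, y, θ) = (3.5, 1.5, 15°)

Candidates: 28 free-cell centres × 16 headings = 448 poses. Raycast each; keep the one whose scan matches to 4 dp.
  (1.5, 4.5, 210°): beam 1 = 0.5774 ≠ 0.5176 ✗
  (1.5, 2.5, 210°): beam 1 = 1.0000 ≠ 0.5176 ✗
  (4.5, 1.5, 285°): beam 1 = 1.5529 ≠ 0.5176 ✗
  (6.5, 3.5, 210°): beam 1 = 2.8868 ≠ 0.5176 ✗
  (3.5, 5.5, 105°): beam 1 = 1.9319 ≠ 0.5176 ✗
  …
  (3.5, 1.5, 15°): r_1=0.5176, r_2=1.0000, r_3=2.8868, r_4=1.5529 — all match ✓
No second candidate reproduces the full scan.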